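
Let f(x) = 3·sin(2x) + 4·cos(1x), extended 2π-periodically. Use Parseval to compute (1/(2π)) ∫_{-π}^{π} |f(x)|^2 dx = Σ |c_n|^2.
Σ |c_n|^2 = 25/2

Expand |f|^2 and use orthogonality of {sin(nx), cos(mx)} on [-π, π]:
  ∫_{-π}^{π} sin(nx)^2 dx = π, ∫ cos(mx)^2 dx = π, and cross terms integrate to 0.
So ∫_{-π}^{π} f(x)^2 dx = 3^2 · π + 4^2 · π = (9 + 16)π.
Divide by 2π: (9 + 16)/2 = 25/2.
By Parseval, this equals Σ |c_n|^2.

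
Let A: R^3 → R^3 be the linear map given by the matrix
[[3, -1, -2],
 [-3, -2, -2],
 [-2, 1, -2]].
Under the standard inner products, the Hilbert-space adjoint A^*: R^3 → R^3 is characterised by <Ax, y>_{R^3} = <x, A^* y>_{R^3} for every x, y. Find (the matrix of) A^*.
A^* = A^T =
[[3, -3, -2],
 [-1, -2, 1],
 [-2, -2, -2]]

For real matrices with standard dot products, the defining identity <Ax, y> = <x, A^* y> gives (Ax)^T y = x^T (A^*) y, i.e. x^T A^T y = x^T (A^*) y. Since this holds for all x, y, we must have A^* = A^T. Therefore
A^* =
[[3, -3, -2],
 [-1, -2, 1],
 [-2, -2, -2]].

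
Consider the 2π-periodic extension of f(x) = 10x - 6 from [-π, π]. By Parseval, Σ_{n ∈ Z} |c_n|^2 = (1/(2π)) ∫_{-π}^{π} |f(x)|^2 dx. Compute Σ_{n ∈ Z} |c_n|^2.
Σ |c_n|^2 = 100π^2/3 + 36

Expand and integrate term by term over [-π, π]:
  ∫ (10x)^2 dx = 100·(2π^3/3); ∫ 2·10·(-6)·x dx = 0 (odd integrand); ∫ (-6)^2 dx = 36·2π.
So (1/(2π)) ∫_{-π}^{π} (10x - 6)^2 dx = 100π^2/3 + 36 = 100π^2/3 + 36.
Parseval ⇒ Σ |c_n|^2 = 100π^2/3 + 36.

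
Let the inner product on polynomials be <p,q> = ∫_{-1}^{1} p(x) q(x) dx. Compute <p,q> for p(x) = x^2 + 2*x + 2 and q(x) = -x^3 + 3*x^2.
<p,q> = 22/5

Expand the product: p(x)·q(x) = -x^5 + x^4 + 4*x^3 + 6*x^2.
∫_{-1}^{1} of each monomial x^k gives [2/(k+1) if k even, 0 if k odd]. Integrating term-by-term (or equivalently evaluating the antiderivative F(x) = -x^6/6 + x^5/5 + x^4 + 2*x^3 at the endpoints):
  F(1) − F(−1) = 91/30 − (-41/30) = 22/5.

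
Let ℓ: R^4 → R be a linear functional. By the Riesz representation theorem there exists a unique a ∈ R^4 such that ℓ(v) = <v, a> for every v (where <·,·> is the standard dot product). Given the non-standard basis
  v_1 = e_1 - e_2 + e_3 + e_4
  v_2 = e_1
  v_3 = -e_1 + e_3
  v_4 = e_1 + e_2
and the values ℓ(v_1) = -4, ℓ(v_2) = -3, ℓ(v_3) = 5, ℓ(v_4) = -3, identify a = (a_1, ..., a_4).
a = (-3, 0, 2, -3)

Write a = (a_1, ..., a_4) in the standard basis. For each basis vector v_i, ℓ(v_i) = <v_i, a> is a linear equation in the a_j's. Collect the n equations into a matrix system V a = ℓ, where row i of V is v_i (expressed in the standard basis). Since V is invertible (lower-triangular with 1s on the diagonal, up to permutation), solve by back-substitution:
  V =
[[1, -1, 1, 1],
 [1, 0, 0, 0],
 [-1, 0, 1, 0],
 [1, 1, 0, 0]]
  V a = (-4, -3, 5, -3)
Solving gives a = (-3, 0, 2, -3).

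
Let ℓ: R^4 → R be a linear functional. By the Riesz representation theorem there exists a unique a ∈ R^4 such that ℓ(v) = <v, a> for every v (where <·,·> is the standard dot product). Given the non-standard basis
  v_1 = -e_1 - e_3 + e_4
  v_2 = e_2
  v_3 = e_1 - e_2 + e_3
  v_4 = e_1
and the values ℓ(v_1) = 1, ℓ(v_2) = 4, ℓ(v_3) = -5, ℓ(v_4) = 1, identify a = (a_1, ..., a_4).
a = (1, 4, -2, 0)

Write a = (a_1, ..., a_4) in the standard basis. For each basis vector v_i, ℓ(v_i) = <v_i, a> is a linear equation in the a_j's. Collect the n equations into a matrix system V a = ℓ, where row i of V is v_i (expressed in the standard basis). Since V is invertible (lower-triangular with 1s on the diagonal, up to permutation), solve by back-substitution:
  V =
[[-1, 0, -1, 1],
 [0, 1, 0, 0],
 [1, -1, 1, 0],
 [1, 0, 0, 0]]
  V a = (1, 4, -5, 1)
Solving gives a = (1, 4, -2, 0).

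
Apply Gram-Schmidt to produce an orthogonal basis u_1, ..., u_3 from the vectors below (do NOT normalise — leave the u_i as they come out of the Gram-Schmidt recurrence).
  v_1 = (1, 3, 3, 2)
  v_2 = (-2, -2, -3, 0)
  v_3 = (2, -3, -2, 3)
Orthogonal basis:
  u_1 = (1, 3, 3, 2)
  u_2 = (-29/23, 5/23, -18/23, 34/23)
  u_3 = (317/102, -227/102, -10/17, 8/3)

Apply the Gram-Schmidt recurrence
  u_1 = v_1
  u_i = v_i − Σ_{j<i} ((v_i · u_j) / (u_j · u_j)) · u_j.

Step by step this gives:
  u_1 = (1, 3, 3, 2)
  u_2 = (-29/23, 5/23, -18/23, 34/23)
  u_3 = (317/102, -227/102, -10/17, 8/3)

Orthogonality check:
  u_2 · u_1 = 0 (should be 0)
  u_3 · u_1 = 0 (should be 0)
  u_3 · u_2 = 0 (should be 0)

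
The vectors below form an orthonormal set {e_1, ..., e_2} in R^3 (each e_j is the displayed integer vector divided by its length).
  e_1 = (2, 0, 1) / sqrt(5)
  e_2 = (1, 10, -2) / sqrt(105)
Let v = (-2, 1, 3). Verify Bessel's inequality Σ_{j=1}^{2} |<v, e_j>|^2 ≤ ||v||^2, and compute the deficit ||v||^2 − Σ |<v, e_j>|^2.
Σ |<v, e_j>|^2 = 5/21; ||v||^2 = 14; deficit = 289/21

Write each e_j = u_j / sqrt(<u_j, u_j>) where u_j is the displayed integer vector. Then <v, e_j> = <v, u_j> / sqrt(<u_j, u_j>), so |<v, e_j>|^2 = <v, u_j>^2 / <u_j, u_j>.
Coefficients: <v, e_1> = -1/sqrt(5), <v, e_2> = 2/sqrt(105).
Square and sum: Σ |<v, e_j>|^2 = 5/21.
Compute ||v||^2 = v·v = 14.
Deficit = 14 − 5/21 = 289/21 ≥ 0, confirming Bessel's inequality. (The deficit equals ||v − Σ <v,e_j> e_j||^2, the squared distance from v to span{e_j}.)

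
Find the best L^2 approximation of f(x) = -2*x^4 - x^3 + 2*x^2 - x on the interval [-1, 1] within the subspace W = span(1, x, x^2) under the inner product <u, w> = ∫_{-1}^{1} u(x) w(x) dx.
g(x) = 2*x^2/7 - 8*x/5 + 6/35

The best approximation g ∈ W is the orthogonal projection of f onto W. Writing g = a_0 + a_1 x + a_2 x^2, the coefficients solve the normal equations G · a = b where
  G_{ij} = <φ_i, φ_j> and b_i = <f, φ_i>, with φ_0 = 1, φ_1 = x, φ_2 = x^2.
G =
  [2, 0, 2/3]
  [0, 2/3, 0]
  [2/3, 0, 2/5],
b = (8/15, -16/15, 8/35).
Solving gives a_0 = 6/35, a_1 = -8/5, a_2 = 2/7, so
  g(x) = 2*x^2/7 - 8*x/5 + 6/35.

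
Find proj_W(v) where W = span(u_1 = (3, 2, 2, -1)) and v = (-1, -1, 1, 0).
proj_W(v) = (-1/2, -1/3, -1/3, 1/6)

Set up U = [u_1 | ... | u_1] ∈ R^(4×1). The projector onto W = col(U) is P = U (U^T U)^(-1) U^T.
Compute U^T U =
  [18],
and U^T v = (-3).
Solve U^T U · c = U^T v for the coefficients: c = (-1/6). The projection is proj_W(v) = U c.
Check: (v - proj_W(v)) · u_1 = 0  (should be 0).
Result: proj_W(v) = (-1/2, -1/3, -1/3, 1/6).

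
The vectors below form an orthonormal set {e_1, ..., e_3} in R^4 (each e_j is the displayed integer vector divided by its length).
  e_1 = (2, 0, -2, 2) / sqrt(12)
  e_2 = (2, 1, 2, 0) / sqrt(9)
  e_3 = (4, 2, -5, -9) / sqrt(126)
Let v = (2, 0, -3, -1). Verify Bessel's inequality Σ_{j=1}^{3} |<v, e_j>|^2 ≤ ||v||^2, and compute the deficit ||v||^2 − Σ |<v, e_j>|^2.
Σ |<v, e_j>|^2 = 292/21; ||v||^2 = 14; deficit = 2/21

Write each e_j = u_j / sqrt(<u_j, u_j>) where u_j is the displayed integer vector. Then <v, e_j> = <v, u_j> / sqrt(<u_j, u_j>), so |<v, e_j>|^2 = <v, u_j>^2 / <u_j, u_j>.
Coefficients: <v, e_1> = 8/sqrt(12), <v, e_2> = -2/sqrt(9), <v, e_3> = 32/sqrt(126).
Square and sum: Σ |<v, e_j>|^2 = 292/21.
Compute ||v||^2 = v·v = 14.
Deficit = 14 − 292/21 = 2/21 ≥ 0, confirming Bessel's inequality. (The deficit equals ||v − Σ <v,e_j> e_j||^2, the squared distance from v to span{e_j}.)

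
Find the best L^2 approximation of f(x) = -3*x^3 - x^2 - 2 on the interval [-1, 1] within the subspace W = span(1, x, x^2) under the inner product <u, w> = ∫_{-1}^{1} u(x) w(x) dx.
g(x) = -x^2 - 9*x/5 - 2

The best approximation g ∈ W is the orthogonal projection of f onto W. Writing g = a_0 + a_1 x + a_2 x^2, the coefficients solve the normal equations G · a = b where
  G_{ij} = <φ_i, φ_j> and b_i = <f, φ_i>, with φ_0 = 1, φ_1 = x, φ_2 = x^2.
G =
  [2, 0, 2/3]
  [0, 2/3, 0]
  [2/3, 0, 2/5],
b = (-14/3, -6/5, -26/15).
Solving gives a_0 = -2, a_1 = -9/5, a_2 = -1, so
  g(x) = -x^2 - 9*x/5 - 2.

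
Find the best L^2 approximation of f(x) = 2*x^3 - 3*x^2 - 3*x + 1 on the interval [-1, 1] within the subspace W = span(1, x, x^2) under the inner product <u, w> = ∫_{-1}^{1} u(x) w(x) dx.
g(x) = -3*x^2 - 9*x/5 + 1

The best approximation g ∈ W is the orthogonal projection of f onto W. Writing g = a_0 + a_1 x + a_2 x^2, the coefficients solve the normal equations G · a = b where
  G_{ij} = <φ_i, φ_j> and b_i = <f, φ_i>, with φ_0 = 1, φ_1 = x, φ_2 = x^2.
G =
  [2, 0, 2/3]
  [0, 2/3, 0]
  [2/3, 0, 2/5],
b = (0, -6/5, -8/15).
Solving gives a_0 = 1, a_1 = -9/5, a_2 = -3, so
  g(x) = -3*x^2 - 9*x/5 + 1.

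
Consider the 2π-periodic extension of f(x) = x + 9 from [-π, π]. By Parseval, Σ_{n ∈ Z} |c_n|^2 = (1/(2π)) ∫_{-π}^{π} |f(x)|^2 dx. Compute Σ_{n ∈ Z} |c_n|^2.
Σ |c_n|^2 = π^2/3 + 81

Expand and integrate term by term over [-π, π]:
  ∫ (x)^2 dx = 1·(2π^3/3); ∫ 2·1·(9)·x dx = 0 (odd integrand); ∫ 9^2 dx = 81·2π.
So (1/(2π)) ∫_{-π}^{π} (x + 9)^2 dx = 1π^2/3 + 81 = π^2/3 + 81.
Parseval ⇒ Σ |c_n|^2 = π^2/3 + 81.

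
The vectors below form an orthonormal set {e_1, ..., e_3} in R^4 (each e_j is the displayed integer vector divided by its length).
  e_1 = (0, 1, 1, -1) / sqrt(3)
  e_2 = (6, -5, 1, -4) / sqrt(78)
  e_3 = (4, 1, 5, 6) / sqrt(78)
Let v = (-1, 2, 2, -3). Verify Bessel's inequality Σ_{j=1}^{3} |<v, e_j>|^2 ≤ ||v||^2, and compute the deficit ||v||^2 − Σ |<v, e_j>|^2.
Σ |<v, e_j>|^2 = 53/3; ||v||^2 = 18; deficit = 1/3

Write each e_j = u_j / sqrt(<u_j, u_j>) where u_j is the displayed integer vector. Then <v, e_j> = <v, u_j> / sqrt(<u_j, u_j>), so |<v, e_j>|^2 = <v, u_j>^2 / <u_j, u_j>.
Coefficients: <v, e_1> = 7/sqrt(3), <v, e_2> = -2/sqrt(78), <v, e_3> = -10/sqrt(78).
Square and sum: Σ |<v, e_j>|^2 = 53/3.
Compute ||v||^2 = v·v = 18.
Deficit = 18 − 53/3 = 1/3 ≥ 0, confirming Bessel's inequality. (The deficit equals ||v − Σ <v,e_j> e_j||^2, the squared distance from v to span{e_j}.)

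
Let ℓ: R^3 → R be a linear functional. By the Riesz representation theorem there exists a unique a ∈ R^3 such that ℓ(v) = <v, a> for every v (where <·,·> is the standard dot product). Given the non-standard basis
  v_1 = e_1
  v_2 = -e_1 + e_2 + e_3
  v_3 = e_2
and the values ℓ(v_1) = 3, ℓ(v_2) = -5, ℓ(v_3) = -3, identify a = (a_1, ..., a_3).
a = (3, -3, 1)

Write a = (a_1, ..., a_3) in the standard basis. For each basis vector v_i, ℓ(v_i) = <v_i, a> is a linear equation in the a_j's. Collect the n equations into a matrix system V a = ℓ, where row i of V is v_i (expressed in the standard basis). Since V is invertible (lower-triangular with 1s on the diagonal, up to permutation), solve by back-substitution:
  V =
[[1, 0, 0],
 [-1, 1, 1],
 [0, 1, 0]]
  V a = (3, -5, -3)
Solving gives a = (3, -3, 1).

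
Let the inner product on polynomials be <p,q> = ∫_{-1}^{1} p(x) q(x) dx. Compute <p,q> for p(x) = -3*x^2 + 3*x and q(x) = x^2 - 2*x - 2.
<p,q> = -6/5

Expand the product: p(x)·q(x) = -3*x^4 + 9*x^3 - 6*x.
∫_{-1}^{1} of each monomial x^k gives [2/(k+1) if k even, 0 if k odd]. Integrating term-by-term (or equivalently evaluating the antiderivative F(x) = -3*x^5/5 + 9*x^4/4 - 3*x^2 at the endpoints):
  F(1) − F(−1) = -27/20 − (-3/20) = -6/5.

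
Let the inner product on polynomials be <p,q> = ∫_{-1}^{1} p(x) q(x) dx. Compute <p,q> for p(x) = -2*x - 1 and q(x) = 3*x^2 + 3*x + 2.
<p,q> = -10

Expand the product: p(x)·q(x) = -6*x^3 - 9*x^2 - 7*x - 2.
∫_{-1}^{1} of each monomial x^k gives [2/(k+1) if k even, 0 if k odd]. Integrating term-by-term (or equivalently evaluating the antiderivative F(x) = -3*x^4/2 - 3*x^3 - 7*x^2/2 - 2*x at the endpoints):
  F(1) − F(−1) = -10 − (0) = -10.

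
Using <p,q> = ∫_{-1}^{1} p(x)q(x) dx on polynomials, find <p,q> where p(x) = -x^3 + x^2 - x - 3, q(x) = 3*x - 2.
<p,q> = 112/15

Expand the product: p(x)·q(x) = -3*x^4 + 5*x^3 - 5*x^2 - 7*x + 6.
∫_{-1}^{1} of each monomial x^k gives [2/(k+1) if k even, 0 if k odd]. Integrating term-by-term (or equivalently evaluating the antiderivative F(x) = -3*x^5/5 + 5*x^4/4 - 5*x^3/3 - 7*x^2/2 + 6*x at the endpoints):
  F(1) − F(−1) = 89/60 − (-359/60) = 112/15.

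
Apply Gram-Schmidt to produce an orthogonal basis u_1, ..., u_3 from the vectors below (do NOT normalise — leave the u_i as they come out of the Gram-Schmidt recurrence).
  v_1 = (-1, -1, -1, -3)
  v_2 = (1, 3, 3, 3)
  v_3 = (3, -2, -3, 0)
Orthogonal basis:
  u_1 = (-1, -1, -1, -3)
  u_2 = (-1/3, 5/3, 5/3, -1)
  u_3 = (27/10, 1/2, -1/2, -9/10)

Apply the Gram-Schmidt recurrence
  u_1 = v_1
  u_i = v_i − Σ_{j<i} ((v_i · u_j) / (u_j · u_j)) · u_j.

Step by step this gives:
  u_1 = (-1, -1, -1, -3)
  u_2 = (-1/3, 5/3, 5/3, -1)
  u_3 = (27/10, 1/2, -1/2, -9/10)

Orthogonality check:
  u_2 · u_1 = 0 (should be 0)
  u_3 · u_1 = 0 (should be 0)
  u_3 · u_2 = 0 (should be 0)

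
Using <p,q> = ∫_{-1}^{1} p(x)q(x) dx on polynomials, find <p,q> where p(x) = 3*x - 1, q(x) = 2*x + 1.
<p,q> = 2

Expand the product: p(x)·q(x) = 6*x^2 + x - 1.
∫_{-1}^{1} of each monomial x^k gives [2/(k+1) if k even, 0 if k odd]. Integrating term-by-term (or equivalently evaluating the antiderivative F(x) = 2*x^3 + x^2/2 - x at the endpoints):
  F(1) − F(−1) = 3/2 − (-1/2) = 2.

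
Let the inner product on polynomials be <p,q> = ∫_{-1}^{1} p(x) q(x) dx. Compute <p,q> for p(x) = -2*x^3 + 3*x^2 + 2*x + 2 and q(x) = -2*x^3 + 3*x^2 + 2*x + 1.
<p,q> = 1492/105

Expand the product: p(x)·q(x) = 4*x^6 - 12*x^5 + x^4 + 6*x^3 + 13*x^2 + 6*x + 2.
∫_{-1}^{1} of each monomial x^k gives [2/(k+1) if k even, 0 if k odd]. Integrating term-by-term (or equivalently evaluating the antiderivative F(x) = 4*x^7/7 - 2*x^6 + x^5/5 + 3*x^4/2 + 13*x^3/3 + 3*x^2 + 2*x at the endpoints):
  F(1) − F(−1) = 2017/210 − (-967/210) = 1492/105.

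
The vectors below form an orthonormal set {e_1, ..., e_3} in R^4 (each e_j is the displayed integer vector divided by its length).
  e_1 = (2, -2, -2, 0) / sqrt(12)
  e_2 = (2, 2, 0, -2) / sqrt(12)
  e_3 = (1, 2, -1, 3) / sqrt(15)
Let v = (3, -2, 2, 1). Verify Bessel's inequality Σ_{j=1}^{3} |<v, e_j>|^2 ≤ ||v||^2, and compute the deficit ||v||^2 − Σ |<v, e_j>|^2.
Σ |<v, e_j>|^2 = 3; ||v||^2 = 18; deficit = 15

Write each e_j = u_j / sqrt(<u_j, u_j>) where u_j is the displayed integer vector. Then <v, e_j> = <v, u_j> / sqrt(<u_j, u_j>), so |<v, e_j>|^2 = <v, u_j>^2 / <u_j, u_j>.
Coefficients: <v, e_1> = 6/sqrt(12), <v, e_2> = 0/sqrt(12), <v, e_3> = 0/sqrt(15).
Square and sum: Σ |<v, e_j>|^2 = 3.
Compute ||v||^2 = v·v = 18.
Deficit = 18 − 3 = 15 ≥ 0, confirming Bessel's inequality. (The deficit equals ||v − Σ <v,e_j> e_j||^2, the squared distance from v to span{e_j}.)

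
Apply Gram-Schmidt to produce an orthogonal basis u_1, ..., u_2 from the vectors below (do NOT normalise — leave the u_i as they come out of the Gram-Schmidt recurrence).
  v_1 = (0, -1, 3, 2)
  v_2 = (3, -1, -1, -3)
Orthogonal basis:
  u_1 = (0, -1, 3, 2)
  u_2 = (3, -11/7, 5/7, -13/7)

Apply the Gram-Schmidt recurrence
  u_1 = v_1
  u_i = v_i − Σ_{j<i} ((v_i · u_j) / (u_j · u_j)) · u_j.

Step by step this gives:
  u_1 = (0, -1, 3, 2)
  u_2 = (3, -11/7, 5/7, -13/7)

Orthogonality check:
  u_2 · u_1 = 0 (should be 0)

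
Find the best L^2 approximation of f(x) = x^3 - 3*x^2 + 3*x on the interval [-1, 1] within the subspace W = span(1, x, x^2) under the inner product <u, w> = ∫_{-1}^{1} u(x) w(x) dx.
g(x) = -3*x^2 + 18*x/5

The best approximation g ∈ W is the orthogonal projection of f onto W. Writing g = a_0 + a_1 x + a_2 x^2, the coefficients solve the normal equations G · a = b where
  G_{ij} = <φ_i, φ_j> and b_i = <f, φ_i>, with φ_0 = 1, φ_1 = x, φ_2 = x^2.
G =
  [2, 0, 2/3]
  [0, 2/3, 0]
  [2/3, 0, 2/5],
b = (-2, 12/5, -6/5).
Solving gives a_0 = 0, a_1 = 18/5, a_2 = -3, so
  g(x) = -3*x^2 + 18*x/5.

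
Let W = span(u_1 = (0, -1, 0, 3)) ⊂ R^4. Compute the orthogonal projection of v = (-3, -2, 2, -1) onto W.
proj_W(v) = (0, 1/10, 0, -3/10)

Set up U = [u_1 | ... | u_1] ∈ R^(4×1). The projector onto W = col(U) is P = U (U^T U)^(-1) U^T.
Compute U^T U =
  [10],
and U^T v = (-1).
Solve U^T U · c = U^T v for the coefficients: c = (-1/10). The projection is proj_W(v) = U c.
Check: (v - proj_W(v)) · u_1 = 0  (should be 0).
Result: proj_W(v) = (0, 1/10, 0, -3/10).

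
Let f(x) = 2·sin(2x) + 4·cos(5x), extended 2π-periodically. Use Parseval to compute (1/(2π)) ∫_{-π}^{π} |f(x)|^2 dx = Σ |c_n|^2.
Σ |c_n|^2 = 10

Expand |f|^2 and use orthogonality of {sin(nx), cos(mx)} on [-π, π]:
  ∫_{-π}^{π} sin(nx)^2 dx = π, ∫ cos(mx)^2 dx = π, and cross terms integrate to 0.
So ∫_{-π}^{π} f(x)^2 dx = 2^2 · π + 4^2 · π = (4 + 16)π.
Divide by 2π: (4 + 16)/2 = 10.
By Parseval, this equals Σ |c_n|^2.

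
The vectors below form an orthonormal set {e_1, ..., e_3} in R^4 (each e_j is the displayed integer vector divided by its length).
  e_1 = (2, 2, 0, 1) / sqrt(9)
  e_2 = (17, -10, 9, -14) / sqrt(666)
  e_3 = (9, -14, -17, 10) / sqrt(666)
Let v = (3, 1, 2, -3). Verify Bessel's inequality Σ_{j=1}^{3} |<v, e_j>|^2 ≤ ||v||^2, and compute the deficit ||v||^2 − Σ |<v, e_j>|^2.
Σ |<v, e_j>|^2 = 22; ||v||^2 = 23; deficit = 1

Write each e_j = u_j / sqrt(<u_j, u_j>) where u_j is the displayed integer vector. Then <v, e_j> = <v, u_j> / sqrt(<u_j, u_j>), so |<v, e_j>|^2 = <v, u_j>^2 / <u_j, u_j>.
Coefficients: <v, e_1> = 5/sqrt(9), <v, e_2> = 101/sqrt(666), <v, e_3> = -51/sqrt(666).
Square and sum: Σ |<v, e_j>|^2 = 22.
Compute ||v||^2 = v·v = 23.
Deficit = 23 − 22 = 1 ≥ 0, confirming Bessel's inequality. (The deficit equals ||v − Σ <v,e_j> e_j||^2, the squared distance from v to span{e_j}.)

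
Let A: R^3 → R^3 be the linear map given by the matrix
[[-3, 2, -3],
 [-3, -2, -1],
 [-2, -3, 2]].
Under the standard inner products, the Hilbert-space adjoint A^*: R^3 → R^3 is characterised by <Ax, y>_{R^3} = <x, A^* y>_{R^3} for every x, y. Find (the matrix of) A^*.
A^* = A^T =
[[-3, -3, -2],
 [2, -2, -3],
 [-3, -1, 2]]

For real matrices with standard dot products, the defining identity <Ax, y> = <x, A^* y> gives (Ax)^T y = x^T (A^*) y, i.e. x^T A^T y = x^T (A^*) y. Since this holds for all x, y, we must have A^* = A^T. Therefore
A^* =
[[-3, -3, -2],
 [2, -2, -3],
 [-3, -1, 2]].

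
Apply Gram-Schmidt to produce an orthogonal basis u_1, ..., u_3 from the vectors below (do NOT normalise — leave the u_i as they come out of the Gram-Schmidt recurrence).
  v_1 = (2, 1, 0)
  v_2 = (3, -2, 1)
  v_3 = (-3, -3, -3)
Orthogonal basis:
  u_1 = (2, 1, 0)
  u_2 = (7/5, -14/5, 1)
  u_3 = (4/9, -8/9, -28/9)

Apply the Gram-Schmidt recurrence
  u_1 = v_1
  u_i = v_i − Σ_{j<i} ((v_i · u_j) / (u_j · u_j)) · u_j.

Step by step this gives:
  u_1 = (2, 1, 0)
  u_2 = (7/5, -14/5, 1)
  u_3 = (4/9, -8/9, -28/9)

Orthogonality check:
  u_2 · u_1 = 0 (should be 0)
  u_3 · u_1 = 0 (should be 0)
  u_3 · u_2 = 0 (should be 0)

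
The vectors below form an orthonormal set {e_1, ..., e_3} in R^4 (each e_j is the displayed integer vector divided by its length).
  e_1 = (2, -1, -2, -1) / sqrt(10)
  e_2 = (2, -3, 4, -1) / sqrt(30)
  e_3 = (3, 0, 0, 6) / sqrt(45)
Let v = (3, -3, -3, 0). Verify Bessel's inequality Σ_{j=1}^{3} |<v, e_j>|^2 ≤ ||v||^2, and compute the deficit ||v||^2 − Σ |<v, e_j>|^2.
Σ |<v, e_j>|^2 = 123/5; ||v||^2 = 27; deficit = 12/5

Write each e_j = u_j / sqrt(<u_j, u_j>) where u_j is the displayed integer vector. Then <v, e_j> = <v, u_j> / sqrt(<u_j, u_j>), so |<v, e_j>|^2 = <v, u_j>^2 / <u_j, u_j>.
Coefficients: <v, e_1> = 15/sqrt(10), <v, e_2> = 3/sqrt(30), <v, e_3> = 9/sqrt(45).
Square and sum: Σ |<v, e_j>|^2 = 123/5.
Compute ||v||^2 = v·v = 27.
Deficit = 27 − 123/5 = 12/5 ≥ 0, confirming Bessel's inequality. (The deficit equals ||v − Σ <v,e_j> e_j||^2, the squared distance from v to span{e_j}.)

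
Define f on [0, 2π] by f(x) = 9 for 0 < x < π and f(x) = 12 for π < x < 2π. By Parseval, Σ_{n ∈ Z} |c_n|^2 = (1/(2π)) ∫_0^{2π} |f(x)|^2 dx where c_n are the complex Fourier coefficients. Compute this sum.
Σ |c_n|^2 = 225/2

Parseval equates the L^2 energy of f (normalised by 1/(2π)) with the ℓ^2 sum of its Fourier coefficients: (1/(2π)) ∫_0^{2π} |f|^2 = Σ |c_n|^2.
Compute the left side: (1/(2π)) [∫_0^π 9^2 dx + ∫_π^{2π} 12^2 dx] = (1/(2π)) · (81π + 144π) = (81 + 144)/2 = 225/2.
So Σ_{n ∈ Z} |c_n|^2 = 225/2.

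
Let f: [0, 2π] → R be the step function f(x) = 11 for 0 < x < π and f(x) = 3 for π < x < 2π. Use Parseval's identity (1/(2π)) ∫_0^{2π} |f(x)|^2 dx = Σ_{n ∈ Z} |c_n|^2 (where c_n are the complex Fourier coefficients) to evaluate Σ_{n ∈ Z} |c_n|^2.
Σ |c_n|^2 = 65

Parseval equates the L^2 energy of f (normalised by 1/(2π)) with the ℓ^2 sum of its Fourier coefficients: (1/(2π)) ∫_0^{2π} |f|^2 = Σ |c_n|^2.
Compute the left side: (1/(2π)) [∫_0^π 11^2 dx + ∫_π^{2π} 3^2 dx] = (1/(2π)) · (121π + 9π) = (121 + 9)/2 = 65.
So Σ_{n ∈ Z} |c_n|^2 = 65.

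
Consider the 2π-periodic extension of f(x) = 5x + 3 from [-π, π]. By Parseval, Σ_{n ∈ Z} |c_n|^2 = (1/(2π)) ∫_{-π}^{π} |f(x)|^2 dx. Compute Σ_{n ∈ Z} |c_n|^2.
Σ |c_n|^2 = 25π^2/3 + 9

Expand and integrate term by term over [-π, π]:
  ∫ (5x)^2 dx = 25·(2π^3/3); ∫ 2·5·(3)·x dx = 0 (odd integrand); ∫ 3^2 dx = 9·2π.
So (1/(2π)) ∫_{-π}^{π} (5x + 3)^2 dx = 25π^2/3 + 9 = 25π^2/3 + 9.
Parseval ⇒ Σ |c_n|^2 = 25π^2/3 + 9.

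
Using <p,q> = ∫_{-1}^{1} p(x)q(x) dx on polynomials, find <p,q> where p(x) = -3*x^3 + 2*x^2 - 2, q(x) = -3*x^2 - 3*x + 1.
<p,q> = 38/15

Expand the product: p(x)·q(x) = 9*x^5 + 3*x^4 - 9*x^3 + 8*x^2 + 6*x - 2.
∫_{-1}^{1} of each monomial x^k gives [2/(k+1) if k even, 0 if k odd]. Integrating term-by-term (or equivalently evaluating the antiderivative F(x) = 3*x^6/2 + 3*x^5/5 - 9*x^4/4 + 8*x^3/3 + 3*x^2 - 2*x at the endpoints):
  F(1) − F(−1) = 211/60 − (59/60) = 38/15.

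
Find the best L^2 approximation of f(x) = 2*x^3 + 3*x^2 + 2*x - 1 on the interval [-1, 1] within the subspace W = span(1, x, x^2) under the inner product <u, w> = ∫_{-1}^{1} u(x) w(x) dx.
g(x) = 3*x^2 + 16*x/5 - 1

The best approximation g ∈ W is the orthogonal projection of f onto W. Writing g = a_0 + a_1 x + a_2 x^2, the coefficients solve the normal equations G · a = b where
  G_{ij} = <φ_i, φ_j> and b_i = <f, φ_i>, with φ_0 = 1, φ_1 = x, φ_2 = x^2.
G =
  [2, 0, 2/3]
  [0, 2/3, 0]
  [2/3, 0, 2/5],
b = (0, 32/15, 8/15).
Solving gives a_0 = -1, a_1 = 16/5, a_2 = 3, so
  g(x) = 3*x^2 + 16*x/5 - 1.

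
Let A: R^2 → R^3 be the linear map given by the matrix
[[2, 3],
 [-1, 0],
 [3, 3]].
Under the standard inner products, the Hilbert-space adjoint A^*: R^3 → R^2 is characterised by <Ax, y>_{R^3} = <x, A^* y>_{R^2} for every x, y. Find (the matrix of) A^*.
A^* = A^T =
[[2, -1, 3],
 [3, 0, 3]]

For real matrices with standard dot products, the defining identity <Ax, y> = <x, A^* y> gives (Ax)^T y = x^T (A^*) y, i.e. x^T A^T y = x^T (A^*) y. Since this holds for all x, y, we must have A^* = A^T. Therefore
A^* =
[[2, -1, 3],
 [3, 0, 3]].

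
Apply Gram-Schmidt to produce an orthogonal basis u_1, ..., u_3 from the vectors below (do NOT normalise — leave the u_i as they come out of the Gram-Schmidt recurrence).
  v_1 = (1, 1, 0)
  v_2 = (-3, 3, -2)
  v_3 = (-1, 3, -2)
Orthogonal basis:
  u_1 = (1, 1, 0)
  u_2 = (-3, 3, -2)
  u_3 = (2/11, -2/11, -6/11)

Apply the Gram-Schmidt recurrence
  u_1 = v_1
  u_i = v_i − Σ_{j<i} ((v_i · u_j) / (u_j · u_j)) · u_j.

Step by step this gives:
  u_1 = (1, 1, 0)
  u_2 = (-3, 3, -2)
  u_3 = (2/11, -2/11, -6/11)

Orthogonality check:
  u_2 · u_1 = 0 (should be 0)
  u_3 · u_1 = 0 (should be 0)
  u_3 · u_2 = 0 (should be 0)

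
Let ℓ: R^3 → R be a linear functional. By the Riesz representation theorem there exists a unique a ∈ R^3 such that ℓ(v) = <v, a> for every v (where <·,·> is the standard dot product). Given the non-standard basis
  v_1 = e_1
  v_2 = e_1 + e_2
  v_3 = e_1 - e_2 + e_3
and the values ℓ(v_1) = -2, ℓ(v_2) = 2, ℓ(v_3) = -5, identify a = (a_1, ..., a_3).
a = (-2, 4, 1)

Write a = (a_1, ..., a_3) in the standard basis. For each basis vector v_i, ℓ(v_i) = <v_i, a> is a linear equation in the a_j's. Collect the n equations into a matrix system V a = ℓ, where row i of V is v_i (expressed in the standard basis). Since V is invertible (lower-triangular with 1s on the diagonal, up to permutation), solve by back-substitution:
  V =
[[1, 0, 0],
 [1, 1, 0],
 [1, -1, 1]]
  V a = (-2, 2, -5)
Solving gives a = (-2, 4, 1).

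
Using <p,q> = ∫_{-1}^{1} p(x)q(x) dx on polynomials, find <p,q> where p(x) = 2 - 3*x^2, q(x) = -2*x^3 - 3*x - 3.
<p,q> = -6

Expand the product: p(x)·q(x) = 6*x^5 + 5*x^3 + 9*x^2 - 6*x - 6.
∫_{-1}^{1} of each monomial x^k gives [2/(k+1) if k even, 0 if k odd]. Integrating term-by-term (or equivalently evaluating the antiderivative F(x) = x^6 + 5*x^4/4 + 3*x^3 - 3*x^2 - 6*x at the endpoints):
  F(1) − F(−1) = -15/4 − (9/4) = -6.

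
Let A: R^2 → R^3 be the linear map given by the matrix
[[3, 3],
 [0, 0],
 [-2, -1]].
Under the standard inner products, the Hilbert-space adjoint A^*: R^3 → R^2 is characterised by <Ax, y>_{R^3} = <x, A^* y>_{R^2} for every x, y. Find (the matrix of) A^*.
A^* = A^T =
[[3, 0, -2],
 [3, 0, -1]]

For real matrices with standard dot products, the defining identity <Ax, y> = <x, A^* y> gives (Ax)^T y = x^T (A^*) y, i.e. x^T A^T y = x^T (A^*) y. Since this holds for all x, y, we must have A^* = A^T. Therefore
A^* =
[[3, 0, -2],
 [3, 0, -1]].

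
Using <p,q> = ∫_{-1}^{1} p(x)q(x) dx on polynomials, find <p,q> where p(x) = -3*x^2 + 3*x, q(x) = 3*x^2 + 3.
<p,q> = -48/5

Expand the product: p(x)·q(x) = -9*x^4 + 9*x^3 - 9*x^2 + 9*x.
∫_{-1}^{1} of each monomial x^k gives [2/(k+1) if k even, 0 if k odd]. Integrating term-by-term (or equivalently evaluating the antiderivative F(x) = -9*x^5/5 + 9*x^4/4 - 3*x^3 + 9*x^2/2 at the endpoints):
  F(1) − F(−1) = 39/20 − (231/20) = -48/5.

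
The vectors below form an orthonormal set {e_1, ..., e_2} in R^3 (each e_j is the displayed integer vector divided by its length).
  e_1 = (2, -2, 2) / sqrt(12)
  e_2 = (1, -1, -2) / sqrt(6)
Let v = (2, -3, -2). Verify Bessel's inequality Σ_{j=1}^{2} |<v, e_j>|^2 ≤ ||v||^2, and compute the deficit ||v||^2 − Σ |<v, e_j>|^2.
Σ |<v, e_j>|^2 = 33/2; ||v||^2 = 17; deficit = 1/2

Write each e_j = u_j / sqrt(<u_j, u_j>) where u_j is the displayed integer vector. Then <v, e_j> = <v, u_j> / sqrt(<u_j, u_j>), so |<v, e_j>|^2 = <v, u_j>^2 / <u_j, u_j>.
Coefficients: <v, e_1> = 6/sqrt(12), <v, e_2> = 9/sqrt(6).
Square and sum: Σ |<v, e_j>|^2 = 33/2.
Compute ||v||^2 = v·v = 17.
Deficit = 17 − 33/2 = 1/2 ≥ 0, confirming Bessel's inequality. (The deficit equals ||v − Σ <v,e_j> e_j||^2, the squared distance from v to span{e_j}.)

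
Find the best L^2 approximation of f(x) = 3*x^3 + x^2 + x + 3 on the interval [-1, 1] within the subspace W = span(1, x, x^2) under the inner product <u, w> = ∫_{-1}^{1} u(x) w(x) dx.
g(x) = x^2 + 14*x/5 + 3

The best approximation g ∈ W is the orthogonal projection of f onto W. Writing g = a_0 + a_1 x + a_2 x^2, the coefficients solve the normal equations G · a = b where
  G_{ij} = <φ_i, φ_j> and b_i = <f, φ_i>, with φ_0 = 1, φ_1 = x, φ_2 = x^2.
G =
  [2, 0, 2/3]
  [0, 2/3, 0]
  [2/3, 0, 2/5],
b = (20/3, 28/15, 12/5).
Solving gives a_0 = 3, a_1 = 14/5, a_2 = 1, so
  g(x) = x^2 + 14*x/5 + 3.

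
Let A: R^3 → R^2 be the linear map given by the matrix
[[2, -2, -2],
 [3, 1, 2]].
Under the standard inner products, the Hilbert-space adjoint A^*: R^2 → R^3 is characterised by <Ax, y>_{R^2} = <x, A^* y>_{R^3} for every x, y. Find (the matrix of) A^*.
A^* = A^T =
[[2, 3],
 [-2, 1],
 [-2, 2]]

For real matrices with standard dot products, the defining identity <Ax, y> = <x, A^* y> gives (Ax)^T y = x^T (A^*) y, i.e. x^T A^T y = x^T (A^*) y. Since this holds for all x, y, we must have A^* = A^T. Therefore
A^* =
[[2, 3],
 [-2, 1],
 [-2, 2]].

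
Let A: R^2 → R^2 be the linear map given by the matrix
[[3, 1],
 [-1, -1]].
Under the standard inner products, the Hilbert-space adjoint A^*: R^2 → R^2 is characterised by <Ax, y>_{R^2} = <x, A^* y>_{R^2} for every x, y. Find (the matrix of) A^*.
A^* = A^T =
[[3, -1],
 [1, -1]]

For real matrices with standard dot products, the defining identity <Ax, y> = <x, A^* y> gives (Ax)^T y = x^T (A^*) y, i.e. x^T A^T y = x^T (A^*) y. Since this holds for all x, y, we must have A^* = A^T. Therefore
A^* =
[[3, -1],
 [1, -1]].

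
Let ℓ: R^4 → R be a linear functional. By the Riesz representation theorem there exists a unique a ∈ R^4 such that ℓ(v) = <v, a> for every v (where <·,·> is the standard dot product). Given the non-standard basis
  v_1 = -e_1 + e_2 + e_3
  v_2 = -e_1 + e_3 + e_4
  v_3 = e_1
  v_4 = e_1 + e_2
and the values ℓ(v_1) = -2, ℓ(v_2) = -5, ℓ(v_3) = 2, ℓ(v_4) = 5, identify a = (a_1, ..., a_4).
a = (2, 3, -3, 0)

Write a = (a_1, ..., a_4) in the standard basis. For each basis vector v_i, ℓ(v_i) = <v_i, a> is a linear equation in the a_j's. Collect the n equations into a matrix system V a = ℓ, where row i of V is v_i (expressed in the standard basis). Since V is invertible (lower-triangular with 1s on the diagonal, up to permutation), solve by back-substitution:
  V =
[[-1, 1, 1, 0],
 [-1, 0, 1, 1],
 [1, 0, 0, 0],
 [1, 1, 0, 0]]
  V a = (-2, -5, 2, 5)
Solving gives a = (2, 3, -3, 0).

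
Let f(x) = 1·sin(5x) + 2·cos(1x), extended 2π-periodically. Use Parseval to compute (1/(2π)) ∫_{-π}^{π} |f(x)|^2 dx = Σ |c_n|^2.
Σ |c_n|^2 = 5/2

Expand |f|^2 and use orthogonality of {sin(nx), cos(mx)} on [-π, π]:
  ∫_{-π}^{π} sin(nx)^2 dx = π, ∫ cos(mx)^2 dx = π, and cross terms integrate to 0.
So ∫_{-π}^{π} f(x)^2 dx = 1^2 · π + 2^2 · π = (1 + 4)π.
Divide by 2π: (1 + 4)/2 = 5/2.
By Parseval, this equals Σ |c_n|^2.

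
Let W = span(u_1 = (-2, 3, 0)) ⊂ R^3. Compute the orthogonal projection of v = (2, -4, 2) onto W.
proj_W(v) = (32/13, -48/13, 0)

Set up U = [u_1 | ... | u_1] ∈ R^(3×1). The projector onto W = col(U) is P = U (U^T U)^(-1) U^T.
Compute U^T U =
  [13],
and U^T v = (-16).
Solve U^T U · c = U^T v for the coefficients: c = (-16/13). The projection is proj_W(v) = U c.
Check: (v - proj_W(v)) · u_1 = 0  (should be 0).
Result: proj_W(v) = (32/13, -48/13, 0).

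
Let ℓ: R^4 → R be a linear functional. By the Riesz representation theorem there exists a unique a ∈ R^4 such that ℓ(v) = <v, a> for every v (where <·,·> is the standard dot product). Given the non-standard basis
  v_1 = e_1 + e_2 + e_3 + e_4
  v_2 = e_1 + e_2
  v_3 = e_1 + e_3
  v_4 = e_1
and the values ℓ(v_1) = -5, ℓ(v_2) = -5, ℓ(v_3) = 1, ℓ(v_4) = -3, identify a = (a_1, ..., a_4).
a = (-3, -2, 4, -4)

Write a = (a_1, ..., a_4) in the standard basis. For each basis vector v_i, ℓ(v_i) = <v_i, a> is a linear equation in the a_j's. Collect the n equations into a matrix system V a = ℓ, where row i of V is v_i (expressed in the standard basis). Since V is invertible (lower-triangular with 1s on the diagonal, up to permutation), solve by back-substitution:
  V =
[[1, 1, 1, 1],
 [1, 1, 0, 0],
 [1, 0, 1, 0],
 [1, 0, 0, 0]]
  V a = (-5, -5, 1, -3)
Solving gives a = (-3, -2, 4, -4).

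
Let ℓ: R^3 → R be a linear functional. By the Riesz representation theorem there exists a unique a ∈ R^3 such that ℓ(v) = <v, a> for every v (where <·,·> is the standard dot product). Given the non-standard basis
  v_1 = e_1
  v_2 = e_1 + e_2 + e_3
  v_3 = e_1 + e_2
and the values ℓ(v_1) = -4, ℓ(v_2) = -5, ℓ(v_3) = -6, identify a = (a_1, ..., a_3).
a = (-4, -2, 1)

Write a = (a_1, ..., a_3) in the standard basis. For each basis vector v_i, ℓ(v_i) = <v_i, a> is a linear equation in the a_j's. Collect the n equations into a matrix system V a = ℓ, where row i of V is v_i (expressed in the standard basis). Since V is invertible (lower-triangular with 1s on the diagonal, up to permutation), solve by back-substitution:
  V =
[[1, 0, 0],
 [1, 1, 1],
 [1, 1, 0]]
  V a = (-4, -5, -6)
Solving gives a = (-4, -2, 1).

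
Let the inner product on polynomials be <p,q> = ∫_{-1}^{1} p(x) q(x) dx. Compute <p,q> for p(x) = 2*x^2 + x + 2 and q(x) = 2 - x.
<p,q> = 10

Expand the product: p(x)·q(x) = -2*x^3 + 3*x^2 + 4.
∫_{-1}^{1} of each monomial x^k gives [2/(k+1) if k even, 0 if k odd]. Integrating term-by-term (or equivalently evaluating the antiderivative F(x) = -x^4/2 + x^3 + 4*x at the endpoints):
  F(1) − F(−1) = 9/2 − (-11/2) = 10.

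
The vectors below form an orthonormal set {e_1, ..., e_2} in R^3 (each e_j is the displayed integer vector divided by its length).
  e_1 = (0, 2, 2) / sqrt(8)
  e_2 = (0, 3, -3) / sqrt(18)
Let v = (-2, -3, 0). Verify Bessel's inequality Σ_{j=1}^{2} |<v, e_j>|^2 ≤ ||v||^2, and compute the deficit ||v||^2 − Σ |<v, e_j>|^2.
Σ |<v, e_j>|^2 = 9; ||v||^2 = 13; deficit = 4

Write each e_j = u_j / sqrt(<u_j, u_j>) where u_j is the displayed integer vector. Then <v, e_j> = <v, u_j> / sqrt(<u_j, u_j>), so |<v, e_j>|^2 = <v, u_j>^2 / <u_j, u_j>.
Coefficients: <v, e_1> = -6/sqrt(8), <v, e_2> = -9/sqrt(18).
Square and sum: Σ |<v, e_j>|^2 = 9.
Compute ||v||^2 = v·v = 13.
Deficit = 13 − 9 = 4 ≥ 0, confirming Bessel's inequality. (The deficit equals ||v − Σ <v,e_j> e_j||^2, the squared distance from v to span{e_j}.)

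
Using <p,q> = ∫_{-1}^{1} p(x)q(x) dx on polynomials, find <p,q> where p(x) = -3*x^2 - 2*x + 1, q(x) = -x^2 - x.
<p,q> = 28/15

Expand the product: p(x)·q(x) = 3*x^4 + 5*x^3 + x^2 - x.
∫_{-1}^{1} of each monomial x^k gives [2/(k+1) if k even, 0 if k odd]. Integrating term-by-term (or equivalently evaluating the antiderivative F(x) = 3*x^5/5 + 5*x^4/4 + x^3/3 - x^2/2 at the endpoints):
  F(1) − F(−1) = 101/60 − (-11/60) = 28/15.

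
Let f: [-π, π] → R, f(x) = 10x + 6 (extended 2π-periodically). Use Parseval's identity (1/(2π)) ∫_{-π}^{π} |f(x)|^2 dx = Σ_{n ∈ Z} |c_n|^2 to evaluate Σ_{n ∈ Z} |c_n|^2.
Σ |c_n|^2 = 100π^2/3 + 36

Expand and integrate term by term over [-π, π]:
  ∫ (10x)^2 dx = 100·(2π^3/3); ∫ 2·10·(6)·x dx = 0 (odd integrand); ∫ 6^2 dx = 36·2π.
So (1/(2π)) ∫_{-π}^{π} (10x + 6)^2 dx = 100π^2/3 + 36 = 100π^2/3 + 36.
Parseval ⇒ Σ |c_n|^2 = 100π^2/3 + 36.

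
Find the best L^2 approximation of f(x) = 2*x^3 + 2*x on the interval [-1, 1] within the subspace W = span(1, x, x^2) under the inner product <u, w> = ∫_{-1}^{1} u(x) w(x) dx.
g(x) = 16*x/5

The best approximation g ∈ W is the orthogonal projection of f onto W. Writing g = a_0 + a_1 x + a_2 x^2, the coefficients solve the normal equations G · a = b where
  G_{ij} = <φ_i, φ_j> and b_i = <f, φ_i>, with φ_0 = 1, φ_1 = x, φ_2 = x^2.
G =
  [2, 0, 2/3]
  [0, 2/3, 0]
  [2/3, 0, 2/5],
b = (0, 32/15, 0).
Solving gives a_0 = 0, a_1 = 16/5, a_2 = 0, so
  g(x) = 16*x/5.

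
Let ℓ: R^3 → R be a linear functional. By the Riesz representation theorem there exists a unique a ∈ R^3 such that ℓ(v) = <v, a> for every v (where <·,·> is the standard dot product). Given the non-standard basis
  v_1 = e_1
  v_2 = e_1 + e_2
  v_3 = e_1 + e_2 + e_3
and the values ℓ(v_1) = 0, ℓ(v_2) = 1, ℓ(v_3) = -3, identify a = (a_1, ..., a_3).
a = (0, 1, -4)

Write a = (a_1, ..., a_3) in the standard basis. For each basis vector v_i, ℓ(v_i) = <v_i, a> is a linear equation in the a_j's. Collect the n equations into a matrix system V a = ℓ, where row i of V is v_i (expressed in the standard basis). Since V is invertible (lower-triangular with 1s on the diagonal, up to permutation), solve by back-substitution:
  V =
[[1, 0, 0],
 [1, 1, 0],
 [1, 1, 1]]
  V a = (0, 1, -3)
Solving gives a = (0, 1, -4).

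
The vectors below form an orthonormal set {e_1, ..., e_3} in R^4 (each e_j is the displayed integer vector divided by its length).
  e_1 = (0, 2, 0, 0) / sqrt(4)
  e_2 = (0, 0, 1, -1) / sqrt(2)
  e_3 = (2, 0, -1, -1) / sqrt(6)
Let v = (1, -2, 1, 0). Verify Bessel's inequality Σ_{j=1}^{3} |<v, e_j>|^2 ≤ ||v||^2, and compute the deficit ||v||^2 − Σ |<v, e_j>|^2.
Σ |<v, e_j>|^2 = 14/3; ||v||^2 = 6; deficit = 4/3

Write each e_j = u_j / sqrt(<u_j, u_j>) where u_j is the displayed integer vector. Then <v, e_j> = <v, u_j> / sqrt(<u_j, u_j>), so |<v, e_j>|^2 = <v, u_j>^2 / <u_j, u_j>.
Coefficients: <v, e_1> = -4/sqrt(4), <v, e_2> = 1/sqrt(2), <v, e_3> = 1/sqrt(6).
Square and sum: Σ |<v, e_j>|^2 = 14/3.
Compute ||v||^2 = v·v = 6.
Deficit = 6 − 14/3 = 4/3 ≥ 0, confirming Bessel's inequality. (The deficit equals ||v − Σ <v,e_j> e_j||^2, the squared distance from v to span{e_j}.)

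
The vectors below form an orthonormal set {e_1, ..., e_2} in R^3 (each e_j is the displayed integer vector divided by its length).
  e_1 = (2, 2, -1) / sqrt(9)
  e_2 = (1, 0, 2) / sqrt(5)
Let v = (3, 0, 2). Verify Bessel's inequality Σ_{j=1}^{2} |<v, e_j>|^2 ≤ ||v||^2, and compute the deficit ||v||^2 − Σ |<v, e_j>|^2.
Σ |<v, e_j>|^2 = 521/45; ||v||^2 = 13; deficit = 64/45

Write each e_j = u_j / sqrt(<u_j, u_j>) where u_j is the displayed integer vector. Then <v, e_j> = <v, u_j> / sqrt(<u_j, u_j>), so |<v, e_j>|^2 = <v, u_j>^2 / <u_j, u_j>.
Coefficients: <v, e_1> = 4/sqrt(9), <v, e_2> = 7/sqrt(5).
Square and sum: Σ |<v, e_j>|^2 = 521/45.
Compute ||v||^2 = v·v = 13.
Deficit = 13 − 521/45 = 64/45 ≥ 0, confirming Bessel's inequality. (The deficit equals ||v − Σ <v,e_j> e_j||^2, the squared distance from v to span{e_j}.)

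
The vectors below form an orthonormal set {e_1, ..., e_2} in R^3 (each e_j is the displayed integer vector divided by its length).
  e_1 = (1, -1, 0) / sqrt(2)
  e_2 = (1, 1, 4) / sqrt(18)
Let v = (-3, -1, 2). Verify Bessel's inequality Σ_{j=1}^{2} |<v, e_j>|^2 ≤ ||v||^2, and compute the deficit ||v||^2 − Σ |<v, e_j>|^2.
Σ |<v, e_j>|^2 = 26/9; ||v||^2 = 14; deficit = 100/9

Write each e_j = u_j / sqrt(<u_j, u_j>) where u_j is the displayed integer vector. Then <v, e_j> = <v, u_j> / sqrt(<u_j, u_j>), so |<v, e_j>|^2 = <v, u_j>^2 / <u_j, u_j>.
Coefficients: <v, e_1> = -2/sqrt(2), <v, e_2> = 4/sqrt(18).
Square and sum: Σ |<v, e_j>|^2 = 26/9.
Compute ||v||^2 = v·v = 14.
Deficit = 14 − 26/9 = 100/9 ≥ 0, confirming Bessel's inequality. (The deficit equals ||v − Σ <v,e_j> e_j||^2, the squared distance from v to span{e_j}.)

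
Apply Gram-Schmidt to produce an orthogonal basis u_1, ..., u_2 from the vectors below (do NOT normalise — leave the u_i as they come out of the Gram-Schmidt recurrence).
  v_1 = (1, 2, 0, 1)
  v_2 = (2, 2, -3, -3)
Orthogonal basis:
  u_1 = (1, 2, 0, 1)
  u_2 = (3/2, 1, -3, -7/2)

Apply the Gram-Schmidt recurrence
  u_1 = v_1
  u_i = v_i − Σ_{j<i} ((v_i · u_j) / (u_j · u_j)) · u_j.

Step by step this gives:
  u_1 = (1, 2, 0, 1)
  u_2 = (3/2, 1, -3, -7/2)

Orthogonality check:
  u_2 · u_1 = 0 (should be 0)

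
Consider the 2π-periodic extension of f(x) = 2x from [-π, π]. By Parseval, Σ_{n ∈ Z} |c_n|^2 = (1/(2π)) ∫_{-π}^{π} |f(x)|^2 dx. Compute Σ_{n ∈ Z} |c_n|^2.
Σ |c_n|^2 = 4π^2/3

Expand and integrate term by term over [-π, π]:
  ∫ (2x)^2 dx = 4·(2π^3/3); ∫ 2·2·(0)·x dx = 0 (odd integrand); ∫ 0^2 dx = 0·2π.
So (1/(2π)) ∫_{-π}^{π} (2x)^2 dx = 4π^2/3 + 0 = 4π^2/3.
Parseval ⇒ Σ |c_n|^2 = 4π^2/3.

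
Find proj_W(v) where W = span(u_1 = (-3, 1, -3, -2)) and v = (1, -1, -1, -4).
proj_W(v) = (-21/23, 7/23, -21/23, -14/23)

Set up U = [u_1 | ... | u_1] ∈ R^(4×1). The projector onto W = col(U) is P = U (U^T U)^(-1) U^T.
Compute U^T U =
  [23],
and U^T v = (7).
Solve U^T U · c = U^T v for the coefficients: c = (7/23). The projection is proj_W(v) = U c.
Check: (v - proj_W(v)) · u_1 = 0  (should be 0).
Result: proj_W(v) = (-21/23, 7/23, -21/23, -14/23).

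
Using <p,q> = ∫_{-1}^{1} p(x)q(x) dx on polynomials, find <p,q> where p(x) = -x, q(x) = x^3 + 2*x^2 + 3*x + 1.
<p,q> = -12/5

Expand the product: p(x)·q(x) = -x^4 - 2*x^3 - 3*x^2 - x.
∫_{-1}^{1} of each monomial x^k gives [2/(k+1) if k even, 0 if k odd]. Integrating term-by-term (or equivalently evaluating the antiderivative F(x) = -x^5/5 - x^4/2 - x^3 - x^2/2 at the endpoints):
  F(1) − F(−1) = -11/5 − (1/5) = -12/5.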